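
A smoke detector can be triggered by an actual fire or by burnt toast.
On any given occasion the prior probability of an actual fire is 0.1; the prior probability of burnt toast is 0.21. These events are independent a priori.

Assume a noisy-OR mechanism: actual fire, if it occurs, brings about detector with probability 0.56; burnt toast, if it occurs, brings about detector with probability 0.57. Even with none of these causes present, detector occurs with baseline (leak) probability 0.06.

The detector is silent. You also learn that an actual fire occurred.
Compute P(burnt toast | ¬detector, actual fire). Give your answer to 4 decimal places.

Under noisy-OR, P(detector | causes) = 1 − (1−0.06)·∏(1−qᵢ) over the active causes.
For the numerator, keep only burnt toast=true terms: 0.177848×0.21 = 0.037348
Denominator P(¬detector | actual fire): 0.4136×0.79 + 0.177848×0.21 = 0.364092
P(burnt toast | ¬detector, actual fire) = 0.037348/0.364092 ≈ 0.1026

P(burnt toast | ¬detector, actual fire) ≈ 0.1026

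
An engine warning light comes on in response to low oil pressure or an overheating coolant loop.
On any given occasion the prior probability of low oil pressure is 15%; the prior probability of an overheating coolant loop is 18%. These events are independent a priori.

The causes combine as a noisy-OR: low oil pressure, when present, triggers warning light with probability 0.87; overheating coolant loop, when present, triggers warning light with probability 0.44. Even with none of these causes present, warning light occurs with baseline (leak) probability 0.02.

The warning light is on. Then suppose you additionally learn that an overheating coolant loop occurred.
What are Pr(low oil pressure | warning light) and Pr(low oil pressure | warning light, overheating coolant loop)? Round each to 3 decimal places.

Pr(low oil pressure | warning light) ≈ 0.615; Pr(low oil pressure | warning light, overheating coolant loop) ≈ 0.266

Under noisy-OR, P(warning light | causes) = 1 − (1−0.02)·∏(1−qᵢ) over the active causes.
Sum P(warning light|·) weighted by the priors over the 4 (low oil pressure, overheating coolant loop) configurations:
  P(warning light) = 0.02*0.85*0.82 + 0.4512*0.85*0.18 + 0.8726*0.15*0.82 + 0.928656*0.15*0.18
        = 0.013940 + 0.069034 + 0.107330 + 0.025074 = 0.215378
Configurations with low oil pressure contribute 0.132404, so
  P(low oil pressure | warning light) = 0.132404 / 0.215378 ≈ 0.615

With the extra evidence:
Sum P(warning light|·) weighted by the priors over both values of low oil pressure:
  P(warning light | overheating coolant loop) = 0.4512·0.85 + 0.928656·0.15
        = 0.383520 + 0.139298 = 0.522818
The terms with low oil pressure present sum to 0.139298, so
  P(low oil pressure | warning light, overheating coolant loop) = 0.139298 / 0.522818 ≈ 0.266
— overheating coolant loop explains away the evidence for low oil pressure.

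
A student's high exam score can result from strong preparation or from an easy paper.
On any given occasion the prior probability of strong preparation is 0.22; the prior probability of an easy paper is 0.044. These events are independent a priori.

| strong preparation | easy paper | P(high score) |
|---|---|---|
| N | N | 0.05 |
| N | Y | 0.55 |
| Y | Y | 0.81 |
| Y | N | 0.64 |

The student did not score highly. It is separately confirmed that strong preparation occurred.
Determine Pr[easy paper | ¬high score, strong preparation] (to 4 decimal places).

P(¬high score | strong preparation) = 0.36×0.956 + 0.19×0.044 = 0.344160 + 0.008360 = 0.352520
Restricting to configurations with easy paper present: 0.19×0.044 = 0.008360.
P(easy paper | ¬high score, strong preparation) = 0.008360 / 0.352520 ≈ 0.0237

Pr[easy paper | ¬high score, strong preparation] ≈ 0.0237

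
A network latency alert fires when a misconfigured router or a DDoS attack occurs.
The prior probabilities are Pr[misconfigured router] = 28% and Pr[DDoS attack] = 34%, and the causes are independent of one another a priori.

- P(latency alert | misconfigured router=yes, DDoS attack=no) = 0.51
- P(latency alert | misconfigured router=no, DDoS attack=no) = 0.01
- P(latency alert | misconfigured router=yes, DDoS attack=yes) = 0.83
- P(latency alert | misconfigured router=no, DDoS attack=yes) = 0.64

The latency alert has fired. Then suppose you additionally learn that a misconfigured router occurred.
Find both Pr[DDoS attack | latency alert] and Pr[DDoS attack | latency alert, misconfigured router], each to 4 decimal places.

Pr[DDoS attack | latency alert] ≈ 0.7042; Pr[DDoS attack | latency alert, misconfigured router] ≈ 0.4560

Sum P(latency alert|·) weighted by the priors over the 4 (misconfigured router, DDoS attack) configurations:
  P(latency alert) = 0.01×0.72×0.66 + 0.64×0.72×0.34 + 0.51×0.28×0.66 + 0.83×0.28×0.34
        = 0.004752 + 0.156672 + 0.094248 + 0.079016 = 0.334688
The terms with DDoS attack present sum to 0.235688, so
  P(DDoS attack | latency alert) = 0.235688 / 0.334688 ≈ 0.7042

Now also conditioning on misconfigured router=true:
P(latency alert | misconfigured router) = 0.51·0.66 + 0.83·0.34 = 0.336600 + 0.282200 = 0.618800
Of this, 0.282200 comes from 0.83·0.34 (the DDoS attack=true cases).
Hence the posterior is 0.282200/0.618800 ≈ 0.4560.
The drop from 0.7042 to 0.4560 is the explaining-away (discounting) effect.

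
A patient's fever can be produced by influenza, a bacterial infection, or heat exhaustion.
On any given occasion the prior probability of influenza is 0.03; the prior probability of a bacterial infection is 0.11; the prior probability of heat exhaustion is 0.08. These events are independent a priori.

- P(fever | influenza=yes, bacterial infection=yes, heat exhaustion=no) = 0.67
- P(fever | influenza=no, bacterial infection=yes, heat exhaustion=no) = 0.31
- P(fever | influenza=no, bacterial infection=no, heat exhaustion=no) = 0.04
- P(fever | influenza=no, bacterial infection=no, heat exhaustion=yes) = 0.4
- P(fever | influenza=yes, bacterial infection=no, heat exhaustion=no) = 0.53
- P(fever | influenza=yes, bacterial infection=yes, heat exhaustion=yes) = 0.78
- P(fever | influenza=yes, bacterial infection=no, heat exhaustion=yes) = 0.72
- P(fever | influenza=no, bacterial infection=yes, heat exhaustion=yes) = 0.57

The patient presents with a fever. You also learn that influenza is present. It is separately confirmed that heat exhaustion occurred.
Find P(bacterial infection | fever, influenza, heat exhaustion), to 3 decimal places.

P(bacterial infection | fever, influenza, heat exhaustion) ≈ 0.118

Weight on bacterial infection=true, given the evidence: 0.78·0.11 = 0.085800
The normalizing constant is 0.72·0.89 + 0.78·0.11 = 0.726600
Posterior = 0.085800 / 0.726600 ≈ 0.118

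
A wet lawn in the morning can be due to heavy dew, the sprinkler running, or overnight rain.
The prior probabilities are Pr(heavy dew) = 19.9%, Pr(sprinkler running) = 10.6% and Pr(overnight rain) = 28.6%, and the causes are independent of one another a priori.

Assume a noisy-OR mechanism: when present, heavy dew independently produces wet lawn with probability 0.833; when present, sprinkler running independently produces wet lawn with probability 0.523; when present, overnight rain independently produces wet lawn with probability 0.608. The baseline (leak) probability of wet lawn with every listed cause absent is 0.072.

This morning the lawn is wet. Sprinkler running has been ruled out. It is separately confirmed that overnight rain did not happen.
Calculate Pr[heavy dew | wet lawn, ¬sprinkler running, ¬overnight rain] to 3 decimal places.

Under noisy-OR, P(wet lawn | causes) = 1 − (1−0.072)·∏(1−qᵢ) over the active causes.
Sum P(wet lawn|·) weighted by the priors over both values of heavy dew:
  P(wet lawn | ¬sprinkler running, ¬overnight rain) = 0.072*0.801 + 0.845024*0.199
        = 0.057672 + 0.168160 = 0.225832
Keeping only the heavy dew-present terms gives 0.168160, so
  P(heavy dew | wet lawn, ¬sprinkler running, ¬overnight rain) = 0.168160 / 0.225832 ≈ 0.745

Pr[heavy dew | wet lawn, ¬sprinkler running, ¬overnight rain] ≈ 0.745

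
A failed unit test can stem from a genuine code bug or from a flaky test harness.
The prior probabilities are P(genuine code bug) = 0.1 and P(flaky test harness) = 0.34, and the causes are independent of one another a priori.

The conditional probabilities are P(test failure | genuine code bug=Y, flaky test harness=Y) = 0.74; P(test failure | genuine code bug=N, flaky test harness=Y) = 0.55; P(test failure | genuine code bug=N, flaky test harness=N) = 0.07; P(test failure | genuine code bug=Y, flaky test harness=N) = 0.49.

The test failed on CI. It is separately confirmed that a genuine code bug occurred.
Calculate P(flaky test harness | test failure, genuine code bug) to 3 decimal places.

P(flaky test harness | test failure, genuine code bug) ≈ 0.438

P(test failure | genuine code bug) = 0.49·0.66 + 0.74·0.34 = 0.323400 + 0.251600 = 0.575000
Of this, 0.251600 comes from 0.74·0.34 (the flaky test harness=true cases).
So P(flaky test harness | test failure, genuine code bug) = 0.251600/0.575000 ≈ 0.438.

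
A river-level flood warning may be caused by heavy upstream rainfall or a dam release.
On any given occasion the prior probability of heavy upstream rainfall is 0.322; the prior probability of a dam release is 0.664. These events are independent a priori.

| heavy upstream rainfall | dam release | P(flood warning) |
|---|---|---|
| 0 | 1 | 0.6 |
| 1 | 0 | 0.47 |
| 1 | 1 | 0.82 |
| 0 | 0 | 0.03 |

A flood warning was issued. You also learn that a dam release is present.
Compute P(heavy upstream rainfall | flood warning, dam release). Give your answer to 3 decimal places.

Enumerate both values of heavy upstream rainfall and weight by the priors:
  P(flood warning | dam release) = 0.6·0.678 + 0.82·0.322
        = 0.406800 + 0.264040 = 0.670840
Configurations with heavy upstream rainfall contribute 0.264040, so
  P(heavy upstream rainfall | flood warning, dam release) = 0.264040 / 0.670840 ≈ 0.394

P(heavy upstream rainfall | flood warning, dam release) ≈ 0.394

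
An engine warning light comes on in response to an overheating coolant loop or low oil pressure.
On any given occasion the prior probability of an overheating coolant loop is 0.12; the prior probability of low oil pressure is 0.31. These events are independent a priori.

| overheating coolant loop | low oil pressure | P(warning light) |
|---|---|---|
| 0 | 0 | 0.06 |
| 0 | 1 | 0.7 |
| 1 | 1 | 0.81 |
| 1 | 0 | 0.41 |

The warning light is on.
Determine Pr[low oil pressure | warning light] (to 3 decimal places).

By total probability over the 4 (overheating coolant loop, low oil pressure) configurations:
  P(warning light) = 0.06×0.88×0.69 + 0.7×0.88×0.31 + 0.41×0.12×0.69 + 0.81×0.12×0.31
        = 0.036432 + 0.190960 + 0.033948 + 0.030132 = 0.291472
Configurations with low oil pressure contribute 0.221092, so
  P(low oil pressure | warning light) = 0.221092 / 0.291472 ≈ 0.759

Pr[low oil pressure | warning light] ≈ 0.759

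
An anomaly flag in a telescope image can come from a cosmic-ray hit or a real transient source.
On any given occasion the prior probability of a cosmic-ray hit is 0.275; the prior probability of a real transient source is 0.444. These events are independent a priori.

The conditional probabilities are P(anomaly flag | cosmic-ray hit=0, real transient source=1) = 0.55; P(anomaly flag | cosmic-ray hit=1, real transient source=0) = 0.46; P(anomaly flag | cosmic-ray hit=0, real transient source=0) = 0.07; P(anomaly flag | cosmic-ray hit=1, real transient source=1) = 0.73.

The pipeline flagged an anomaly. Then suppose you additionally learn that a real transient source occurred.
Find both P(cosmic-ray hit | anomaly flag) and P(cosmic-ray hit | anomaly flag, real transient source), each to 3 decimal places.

P(anomaly flag) = 0.07×0.725×0.556 + 0.55×0.725×0.444 + 0.46×0.275×0.556 + 0.73×0.275×0.444 = 0.028217 + 0.177045 + 0.070334 + 0.089133 = 0.364729
Restricting to configurations with cosmic-ray hit present: 0.070334 + 0.089133 = 0.159467.
P(cosmic-ray hit | anomaly flag) = 0.159467 / 0.364729 ≈ 0.437

Now also conditioning on real transient source=true:
Numerator (weight on configurations with cosmic-ray hit): 0.73*0.275 = 0.200750
Denominator P(anomaly flag | real transient source): 0.55*0.725 + 0.73*0.275 = 0.599500
P(cosmic-ray hit | anomaly flag, real transient source) = 0.200750/0.599500 ≈ 0.335

P(cosmic-ray hit | anomaly flag) ≈ 0.437; P(cosmic-ray hit | anomaly flag, real transient source) ≈ 0.335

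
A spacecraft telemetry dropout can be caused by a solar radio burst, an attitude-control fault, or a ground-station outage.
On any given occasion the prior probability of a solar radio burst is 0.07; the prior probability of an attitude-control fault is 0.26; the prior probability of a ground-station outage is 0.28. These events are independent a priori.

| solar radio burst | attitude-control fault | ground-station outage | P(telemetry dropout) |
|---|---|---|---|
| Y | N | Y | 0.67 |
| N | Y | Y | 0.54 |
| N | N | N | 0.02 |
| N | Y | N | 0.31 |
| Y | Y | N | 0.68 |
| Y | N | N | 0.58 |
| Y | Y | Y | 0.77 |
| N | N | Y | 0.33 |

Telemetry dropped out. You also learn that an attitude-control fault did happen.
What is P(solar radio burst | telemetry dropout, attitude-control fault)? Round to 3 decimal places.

P(solar radio burst | telemetry dropout, attitude-control fault) ≈ 0.124

By total probability over the 4 (solar radio burst, ground-station outage) configurations:
  P(telemetry dropout | attitude-control fault) = 0.31×0.93×0.72 + 0.54×0.93×0.28 + 0.68×0.07×0.72 + 0.77×0.07×0.28
        = 0.207576 + 0.140616 + 0.034272 + 0.015092 = 0.397556
Configurations with solar radio burst contribute 0.049364, so
  P(solar radio burst | telemetry dropout, attitude-control fault) = 0.049364 / 0.397556 ≈ 0.124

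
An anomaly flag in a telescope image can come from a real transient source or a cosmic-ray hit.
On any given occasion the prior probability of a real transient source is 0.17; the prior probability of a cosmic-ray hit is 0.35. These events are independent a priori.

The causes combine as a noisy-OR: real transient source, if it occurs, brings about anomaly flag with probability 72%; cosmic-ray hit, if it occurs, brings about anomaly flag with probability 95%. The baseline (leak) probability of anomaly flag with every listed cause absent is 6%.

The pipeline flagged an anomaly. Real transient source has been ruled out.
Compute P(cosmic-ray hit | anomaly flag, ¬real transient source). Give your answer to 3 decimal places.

P(cosmic-ray hit | anomaly flag, ¬real transient source) ≈ 0.895

Under noisy-OR, P(anomaly flag | causes) = 1 − (1−0.06)·∏(1−qᵢ) over the active causes.
For the numerator, keep only cosmic-ray hit=true terms: 0.953×0.35 = 0.333550
Normalizer over all consistent configurations: 0.06×0.65 + 0.953×0.35 = 0.372550
Posterior = 0.333550 / 0.372550 ≈ 0.895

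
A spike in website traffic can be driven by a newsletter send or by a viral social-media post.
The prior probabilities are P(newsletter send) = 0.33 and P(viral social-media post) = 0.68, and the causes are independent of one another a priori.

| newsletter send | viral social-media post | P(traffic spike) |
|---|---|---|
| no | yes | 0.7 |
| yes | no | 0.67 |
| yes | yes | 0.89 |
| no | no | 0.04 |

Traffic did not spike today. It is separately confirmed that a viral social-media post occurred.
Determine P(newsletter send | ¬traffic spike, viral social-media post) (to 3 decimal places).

P(¬traffic spike | viral social-media post) = 0.3×0.67 + 0.11×0.33 = 0.201000 + 0.036300 = 0.237300
The newsletter send-present share is 0.11×0.33 = 0.036300.
So P(newsletter send | ¬traffic spike, viral social-media post) = 0.036300/0.237300 ≈ 0.153.

P(newsletter send | ¬traffic spike, viral social-media post) ≈ 0.153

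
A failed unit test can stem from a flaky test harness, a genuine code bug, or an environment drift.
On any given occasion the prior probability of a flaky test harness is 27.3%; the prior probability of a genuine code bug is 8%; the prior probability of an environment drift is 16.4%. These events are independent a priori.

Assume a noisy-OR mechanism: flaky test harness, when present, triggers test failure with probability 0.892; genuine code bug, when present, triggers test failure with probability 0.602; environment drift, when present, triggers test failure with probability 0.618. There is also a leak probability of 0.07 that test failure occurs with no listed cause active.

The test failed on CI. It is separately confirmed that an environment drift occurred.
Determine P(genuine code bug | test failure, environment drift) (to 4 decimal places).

Under noisy-OR, P(test failure | causes) = 1 − (1−0.07)·∏(1−qᵢ) over the active causes.
P(test failure | environment drift) = 0.64474·0.727·0.92 + 0.858607·0.727·0.08 + 0.961632·0.273·0.92 + 0.98473·0.273·0.08 = 0.431228 + 0.049937 + 0.241523 + 0.021507 = 0.744195
The genuine code bug-present share is 0.049937 + 0.021507 = 0.071444.
Hence the posterior is 0.071444/0.744195 ≈ 0.0960.

P(genuine code bug | test failure, environment drift) ≈ 0.0960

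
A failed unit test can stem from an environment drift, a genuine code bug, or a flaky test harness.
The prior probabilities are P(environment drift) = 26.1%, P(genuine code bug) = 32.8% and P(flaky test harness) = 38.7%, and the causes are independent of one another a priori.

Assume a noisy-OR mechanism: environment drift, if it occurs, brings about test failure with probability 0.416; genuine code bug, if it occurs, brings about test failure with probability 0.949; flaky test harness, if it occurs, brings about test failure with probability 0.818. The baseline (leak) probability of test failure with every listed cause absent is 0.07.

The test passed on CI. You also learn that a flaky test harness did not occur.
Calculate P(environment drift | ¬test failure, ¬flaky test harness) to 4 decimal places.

P(environment drift | ¬test failure, ¬flaky test harness) ≈ 0.1710

Under noisy-OR, P(test failure | causes) = 1 − (1−0.07)·∏(1−qᵢ) over the active causes.
By total probability over the 4 (environment drift, genuine code bug) configurations:
  P(¬test failure | ¬flaky test harness) = 0.93*0.739*0.672 + 0.04743*0.739*0.328 + 0.54312*0.261*0.672 + 0.027699*0.261*0.328
        = 0.461845 + 0.011497 + 0.095259 + 0.002371 = 0.570972
Keeping only the environment drift-present terms gives 0.097630, so
  P(environment drift | ¬test failure, ¬flaky test harness) = 0.097630 / 0.570972 ≈ 0.1710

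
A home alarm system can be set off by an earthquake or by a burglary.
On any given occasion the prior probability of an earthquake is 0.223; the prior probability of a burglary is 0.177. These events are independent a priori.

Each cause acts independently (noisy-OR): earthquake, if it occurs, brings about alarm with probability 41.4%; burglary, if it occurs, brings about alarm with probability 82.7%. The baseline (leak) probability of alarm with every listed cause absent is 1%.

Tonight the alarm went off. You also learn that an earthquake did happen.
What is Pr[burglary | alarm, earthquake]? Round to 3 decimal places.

Pr[burglary | alarm, earthquake] ≈ 0.315

Under noisy-OR, P(alarm | causes) = 1 − (1−0.01)·∏(1−qᵢ) over the active causes.
Enumerate both values of burglary and weight by the priors:
  P(alarm | earthquake) = 0.41986×0.823 + 0.899636×0.177
        = 0.345545 + 0.159236 = 0.504781
Configurations with burglary contribute 0.159236, so
  P(burglary | alarm, earthquake) = 0.159236 / 0.504781 ≈ 0.315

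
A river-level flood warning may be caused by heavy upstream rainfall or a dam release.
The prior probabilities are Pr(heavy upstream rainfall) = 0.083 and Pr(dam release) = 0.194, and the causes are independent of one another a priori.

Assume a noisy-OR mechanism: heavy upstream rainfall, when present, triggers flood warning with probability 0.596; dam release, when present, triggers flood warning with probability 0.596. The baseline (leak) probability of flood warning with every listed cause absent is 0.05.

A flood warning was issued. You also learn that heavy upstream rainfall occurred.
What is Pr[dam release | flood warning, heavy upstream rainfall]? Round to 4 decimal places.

Under noisy-OR, P(flood warning | causes) = 1 − (1−0.05)·∏(1−qᵢ) over the active causes.
For the numerator, keep only dam release=true terms: 0.844945*0.194 = 0.163919
Denominator P(flood warning | heavy upstream rainfall): 0.6162*0.806 + 0.844945*0.194 = 0.660576
P(dam release | flood warning, heavy upstream rainfall) = 0.163919/0.660576 ≈ 0.2481

Pr[dam release | flood warning, heavy upstream rainfall] ≈ 0.2481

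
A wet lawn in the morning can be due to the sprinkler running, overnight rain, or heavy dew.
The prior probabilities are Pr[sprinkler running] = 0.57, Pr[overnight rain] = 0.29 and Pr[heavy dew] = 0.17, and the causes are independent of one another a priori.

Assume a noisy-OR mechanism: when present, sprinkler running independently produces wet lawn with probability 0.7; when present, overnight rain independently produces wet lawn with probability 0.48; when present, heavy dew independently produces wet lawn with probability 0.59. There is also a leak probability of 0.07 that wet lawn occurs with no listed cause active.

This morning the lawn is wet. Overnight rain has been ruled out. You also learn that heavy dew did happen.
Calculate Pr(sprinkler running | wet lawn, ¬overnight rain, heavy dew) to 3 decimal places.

Pr(sprinkler running | wet lawn, ¬overnight rain, heavy dew) ≈ 0.655

Under noisy-OR, P(wet lawn | causes) = 1 − (1−0.07)·∏(1−qᵢ) over the active causes.
By total probability over both values of sprinkler running:
  P(wet lawn | ¬overnight rain, heavy dew) = 0.6187·0.43 + 0.88561·0.57
        = 0.266041 + 0.504798 = 0.770839
Configurations with sprinkler running contribute 0.504798, so
  P(sprinkler running | wet lawn, ¬overnight rain, heavy dew) = 0.504798 / 0.770839 ≈ 0.655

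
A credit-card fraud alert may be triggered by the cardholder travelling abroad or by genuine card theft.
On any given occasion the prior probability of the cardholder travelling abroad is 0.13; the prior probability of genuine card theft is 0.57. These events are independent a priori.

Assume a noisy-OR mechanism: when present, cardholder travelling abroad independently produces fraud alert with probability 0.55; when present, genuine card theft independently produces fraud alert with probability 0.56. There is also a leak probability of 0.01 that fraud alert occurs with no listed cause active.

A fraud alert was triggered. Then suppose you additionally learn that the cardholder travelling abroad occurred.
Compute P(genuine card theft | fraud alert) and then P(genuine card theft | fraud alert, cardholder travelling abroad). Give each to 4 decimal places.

Under noisy-OR, P(fraud alert | causes) = 1 − (1−0.01)·∏(1−qᵢ) over the active causes.
Enumerate the 4 (cardholder travelling abroad, genuine card theft) configurations and weight by the priors:
  P(fraud alert) = 0.01×0.87×0.43 + 0.5644×0.87×0.57 + 0.5545×0.13×0.43 + 0.80398×0.13×0.57
        = 0.003741 + 0.279886 + 0.030997 + 0.059575 = 0.374199
The terms with genuine card theft present sum to 0.339461, so
  P(genuine card theft | fraud alert) = 0.339461 / 0.374199 ≈ 0.9072

Now also conditioning on cardholder travelling abroad=true:
By total probability over both values of genuine card theft:
  P(fraud alert | cardholder travelling abroad) = 0.5545*0.43 + 0.80398*0.57
        = 0.238435 + 0.458269 = 0.696704
Keeping only the genuine card theft-present terms gives 0.458269, so
  P(genuine card theft | fraud alert, cardholder travelling abroad) = 0.458269 / 0.696704 ≈ 0.6578
This is intercausal reasoning (explaining away): once cardholder travelling abroad accounts for the fraud alert, genuine card theft becomes less likely.

P(genuine card theft | fraud alert) ≈ 0.9072; P(genuine card theft | fraud alert, cardholder travelling abroad) ≈ 0.6578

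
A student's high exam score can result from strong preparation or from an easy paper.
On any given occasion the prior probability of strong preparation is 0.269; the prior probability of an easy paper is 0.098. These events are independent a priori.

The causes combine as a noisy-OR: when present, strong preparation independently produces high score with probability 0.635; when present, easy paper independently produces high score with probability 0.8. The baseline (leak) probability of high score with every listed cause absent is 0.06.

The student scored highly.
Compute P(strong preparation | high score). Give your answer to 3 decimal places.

P(strong preparation | high score) ≈ 0.653

Under noisy-OR, P(high score | causes) = 1 − (1−0.06)·∏(1−qᵢ) over the active causes.
Weight on strong preparation=true, given the evidence: 0.159389 + 0.024553 = 0.183942
Normalizer over all consistent configurations: 0.06·0.731·0.902 + 0.812·0.731·0.098 + 0.6569·0.269·0.902 + 0.93138·0.269·0.098 = 0.281674
Posterior = 0.183942 / 0.281674 ≈ 0.653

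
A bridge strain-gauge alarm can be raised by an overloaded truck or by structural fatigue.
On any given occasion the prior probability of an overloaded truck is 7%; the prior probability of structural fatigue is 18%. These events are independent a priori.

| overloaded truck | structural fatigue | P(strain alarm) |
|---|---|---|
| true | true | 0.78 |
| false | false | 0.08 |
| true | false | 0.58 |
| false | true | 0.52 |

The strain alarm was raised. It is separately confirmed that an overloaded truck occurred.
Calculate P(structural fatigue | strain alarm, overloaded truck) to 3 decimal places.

P(strain alarm | overloaded truck) = 0.58·0.82 + 0.78·0.18 = 0.475600 + 0.140400 = 0.616000
The structural fatigue-present share is 0.78·0.18 = 0.140400.
P(structural fatigue | strain alarm, overloaded truck) = 0.140400 / 0.616000 ≈ 0.228

P(structural fatigue | strain alarm, overloaded truck) ≈ 0.228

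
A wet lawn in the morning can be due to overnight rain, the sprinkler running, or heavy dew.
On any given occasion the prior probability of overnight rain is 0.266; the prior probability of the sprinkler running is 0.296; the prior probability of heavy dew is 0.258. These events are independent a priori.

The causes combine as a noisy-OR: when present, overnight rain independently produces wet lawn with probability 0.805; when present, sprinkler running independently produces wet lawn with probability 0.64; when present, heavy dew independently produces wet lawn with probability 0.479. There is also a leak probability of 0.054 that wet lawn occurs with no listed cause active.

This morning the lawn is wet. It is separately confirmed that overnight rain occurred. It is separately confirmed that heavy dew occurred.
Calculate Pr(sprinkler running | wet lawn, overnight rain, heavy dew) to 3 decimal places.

Under noisy-OR, P(wet lawn | causes) = 1 − (1−0.054)·∏(1−qᵢ) over the active causes.
P(wet lawn | overnight rain, heavy dew) = 0.903891*0.704 + 0.965401*0.296 = 0.636339 + 0.285759 = 0.922098
The sprinkler running-present share is 0.965401*0.296 = 0.285759.
So P(sprinkler running | wet lawn, overnight rain, heavy dew) = 0.285759/0.922098 ≈ 0.310.

Pr(sprinkler running | wet lawn, overnight rain, heavy dew) ≈ 0.310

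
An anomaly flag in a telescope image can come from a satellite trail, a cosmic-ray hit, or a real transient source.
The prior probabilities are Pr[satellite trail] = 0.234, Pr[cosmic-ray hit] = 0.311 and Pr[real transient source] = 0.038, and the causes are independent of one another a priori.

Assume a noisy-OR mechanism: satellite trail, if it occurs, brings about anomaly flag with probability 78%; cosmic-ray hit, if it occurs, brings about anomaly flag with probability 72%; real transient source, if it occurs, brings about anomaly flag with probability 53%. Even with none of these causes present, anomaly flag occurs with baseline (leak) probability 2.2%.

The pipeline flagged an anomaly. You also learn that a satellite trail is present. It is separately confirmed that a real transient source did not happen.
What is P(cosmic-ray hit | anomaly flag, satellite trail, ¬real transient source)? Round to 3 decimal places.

Under noisy-OR, P(anomaly flag | causes) = 1 − (1−0.022)·∏(1−qᵢ) over the active causes.
By total probability over both values of cosmic-ray hit:
  P(anomaly flag | satellite trail, ¬real transient source) = 0.78484·0.689 + 0.939755·0.311
        = 0.540755 + 0.292264 = 0.833019
Configurations with cosmic-ray hit contribute 0.292264, so
  P(cosmic-ray hit | anomaly flag, satellite trail, ¬real transient source) = 0.292264 / 0.833019 ≈ 0.351

P(cosmic-ray hit | anomaly flag, satellite trail, ¬real transient source) ≈ 0.351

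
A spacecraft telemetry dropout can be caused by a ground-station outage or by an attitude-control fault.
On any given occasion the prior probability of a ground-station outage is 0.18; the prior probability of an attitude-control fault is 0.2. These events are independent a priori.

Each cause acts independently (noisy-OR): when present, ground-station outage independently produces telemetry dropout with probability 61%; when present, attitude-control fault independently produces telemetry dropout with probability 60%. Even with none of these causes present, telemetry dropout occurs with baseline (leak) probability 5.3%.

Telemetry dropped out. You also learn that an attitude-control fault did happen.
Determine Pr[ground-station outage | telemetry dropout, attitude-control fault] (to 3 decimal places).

Pr[ground-station outage | telemetry dropout, attitude-control fault] ≈ 0.231

Under noisy-OR, P(telemetry dropout | causes) = 1 − (1−0.053)·∏(1−qᵢ) over the active causes.
By total probability over both values of ground-station outage:
  P(telemetry dropout | attitude-control fault) = 0.6212×0.82 + 0.852268×0.18
        = 0.509384 + 0.153408 = 0.662792
Configurations with ground-station outage contribute 0.153408, so
  P(ground-station outage | telemetry dropout, attitude-control fault) = 0.153408 / 0.662792 ≈ 0.231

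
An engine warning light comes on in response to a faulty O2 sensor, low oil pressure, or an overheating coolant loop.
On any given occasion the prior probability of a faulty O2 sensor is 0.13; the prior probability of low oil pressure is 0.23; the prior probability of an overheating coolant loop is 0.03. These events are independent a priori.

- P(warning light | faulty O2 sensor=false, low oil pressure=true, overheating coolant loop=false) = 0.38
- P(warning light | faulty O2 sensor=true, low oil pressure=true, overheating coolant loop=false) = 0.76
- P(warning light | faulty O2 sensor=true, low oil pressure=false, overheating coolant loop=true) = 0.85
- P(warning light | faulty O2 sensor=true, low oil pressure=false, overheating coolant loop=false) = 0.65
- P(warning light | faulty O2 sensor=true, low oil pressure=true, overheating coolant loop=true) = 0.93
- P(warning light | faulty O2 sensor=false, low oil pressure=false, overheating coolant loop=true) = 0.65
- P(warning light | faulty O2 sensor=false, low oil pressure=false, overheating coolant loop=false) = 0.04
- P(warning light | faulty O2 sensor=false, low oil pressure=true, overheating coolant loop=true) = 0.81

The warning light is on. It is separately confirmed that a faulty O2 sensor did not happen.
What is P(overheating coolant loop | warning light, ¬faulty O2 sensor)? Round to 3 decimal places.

P(warning light | ¬faulty O2 sensor) = 0.04*0.77*0.97 + 0.65*0.77*0.03 + 0.38*0.23*0.97 + 0.81*0.23*0.03 = 0.029876 + 0.015015 + 0.084778 + 0.005589 = 0.135258
Restricting to configurations with overheating coolant loop present: 0.015015 + 0.005589 = 0.020604.
Hence the posterior is 0.020604/0.135258 ≈ 0.152.

P(overheating coolant loop | warning light, ¬faulty O2 sensor) ≈ 0.152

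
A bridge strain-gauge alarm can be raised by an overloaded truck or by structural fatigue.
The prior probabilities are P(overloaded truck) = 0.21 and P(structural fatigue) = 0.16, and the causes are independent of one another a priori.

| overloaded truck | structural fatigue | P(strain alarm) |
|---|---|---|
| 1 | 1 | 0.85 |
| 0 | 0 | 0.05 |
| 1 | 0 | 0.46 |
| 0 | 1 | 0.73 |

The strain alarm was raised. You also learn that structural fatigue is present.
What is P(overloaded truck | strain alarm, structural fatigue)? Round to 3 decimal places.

Weight on overloaded truck=true, given the evidence: 0.85*0.21 = 0.178500
The normalizing constant is 0.73*0.79 + 0.85*0.21 = 0.755200
Posterior = 0.178500 / 0.755200 ≈ 0.236

P(overloaded truck | strain alarm, structural fatigue) ≈ 0.236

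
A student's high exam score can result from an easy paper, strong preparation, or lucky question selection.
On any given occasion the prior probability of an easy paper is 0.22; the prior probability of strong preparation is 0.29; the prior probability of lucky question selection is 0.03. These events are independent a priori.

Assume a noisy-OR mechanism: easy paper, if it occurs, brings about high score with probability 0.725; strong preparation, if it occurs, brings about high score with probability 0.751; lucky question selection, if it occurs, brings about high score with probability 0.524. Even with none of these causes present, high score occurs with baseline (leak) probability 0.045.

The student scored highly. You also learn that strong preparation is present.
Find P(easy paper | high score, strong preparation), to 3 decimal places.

Under noisy-OR, P(high score | causes) = 1 − (1−0.045)·∏(1−qᵢ) over the active causes.
P(high score | strong preparation) = 0.762205×0.78×0.97 + 0.88681×0.78×0.03 + 0.934606×0.22×0.97 + 0.968873×0.22×0.03 = 0.576684 + 0.020751 + 0.199445 + 0.006395 = 0.803275
The easy paper-present share is 0.199445 + 0.006395 = 0.205840.
P(easy paper | high score, strong preparation) = 0.205840 / 0.803275 ≈ 0.256

P(easy paper | high score, strong preparation) ≈ 0.256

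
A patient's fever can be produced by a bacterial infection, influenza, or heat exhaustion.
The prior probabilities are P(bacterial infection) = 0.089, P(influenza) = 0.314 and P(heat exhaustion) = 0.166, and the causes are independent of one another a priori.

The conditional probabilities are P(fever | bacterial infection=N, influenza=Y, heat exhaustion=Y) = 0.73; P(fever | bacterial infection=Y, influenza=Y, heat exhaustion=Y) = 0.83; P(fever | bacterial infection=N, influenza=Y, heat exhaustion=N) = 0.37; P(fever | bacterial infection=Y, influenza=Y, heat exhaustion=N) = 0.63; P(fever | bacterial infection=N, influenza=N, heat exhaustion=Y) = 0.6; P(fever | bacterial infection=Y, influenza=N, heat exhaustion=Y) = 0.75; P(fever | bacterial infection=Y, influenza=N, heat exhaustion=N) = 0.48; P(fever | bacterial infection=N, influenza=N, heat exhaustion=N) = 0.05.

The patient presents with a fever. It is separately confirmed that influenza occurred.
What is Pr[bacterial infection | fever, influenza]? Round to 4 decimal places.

Pr[bacterial infection | fever, influenza] ≈ 0.1310

Sum P(fever|·) weighted by the priors over the 4 (bacterial infection, heat exhaustion) configurations:
  P(fever | influenza) = 0.37·0.911·0.834 + 0.73·0.911·0.166 + 0.63·0.089·0.834 + 0.83·0.089·0.166
        = 0.281116 + 0.110395 + 0.046762 + 0.012262 = 0.450535
Keeping only the bacterial infection-present terms gives 0.059024, so
  P(bacterial infection | fever, influenza) = 0.059024 / 0.450535 ≈ 0.1310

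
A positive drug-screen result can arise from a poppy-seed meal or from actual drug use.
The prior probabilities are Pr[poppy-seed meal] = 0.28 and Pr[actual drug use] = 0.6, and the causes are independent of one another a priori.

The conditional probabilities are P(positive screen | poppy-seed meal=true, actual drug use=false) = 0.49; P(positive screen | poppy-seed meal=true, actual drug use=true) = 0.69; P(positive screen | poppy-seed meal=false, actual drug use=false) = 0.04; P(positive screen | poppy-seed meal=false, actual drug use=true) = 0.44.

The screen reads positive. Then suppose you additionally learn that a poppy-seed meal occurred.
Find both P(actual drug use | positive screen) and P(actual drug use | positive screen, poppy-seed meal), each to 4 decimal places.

P(actual drug use | positive screen) ≈ 0.8217; P(actual drug use | positive screen, poppy-seed meal) ≈ 0.6787

Numerator (weight on configurations with actual drug use): 0.190080 + 0.115920 = 0.306000
The normalizing constant is 0.04×0.72×0.4 + 0.44×0.72×0.6 + 0.49×0.28×0.4 + 0.69×0.28×0.6 = 0.372400
P(actual drug use | positive screen) = 0.306000/0.372400 ≈ 0.8217

With the extra evidence:
P(positive screen | poppy-seed meal) = 0.49*0.4 + 0.69*0.6 = 0.196000 + 0.414000 = 0.610000
Of this, 0.414000 comes from 0.69*0.6 (the actual drug use=true cases).
So P(actual drug use | positive screen, poppy-seed meal) = 0.414000/0.610000 ≈ 0.6787.
— poppy-seed meal explains away the evidence for actual drug use.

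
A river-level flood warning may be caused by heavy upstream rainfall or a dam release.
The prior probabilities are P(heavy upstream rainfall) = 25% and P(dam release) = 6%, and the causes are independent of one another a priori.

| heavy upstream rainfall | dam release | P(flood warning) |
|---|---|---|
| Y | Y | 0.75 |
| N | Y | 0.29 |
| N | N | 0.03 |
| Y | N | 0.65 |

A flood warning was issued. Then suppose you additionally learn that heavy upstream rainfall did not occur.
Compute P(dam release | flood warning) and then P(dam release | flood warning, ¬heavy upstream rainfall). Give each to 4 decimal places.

P(dam release | flood warning) ≈ 0.1226; P(dam release | flood warning, ¬heavy upstream rainfall) ≈ 0.3816

For the numerator, keep only dam release=true terms: 0.013050 + 0.011250 = 0.024300
The normalizing constant is 0.03*0.75*0.94 + 0.29*0.75*0.06 + 0.65*0.25*0.94 + 0.75*0.25*0.06 = 0.198200
Posterior = 0.024300 / 0.198200 ≈ 0.1226

With the extra evidence:
P(flood warning | ¬heavy upstream rainfall) = 0.03·0.94 + 0.29·0.06 = 0.028200 + 0.017400 = 0.045600
The dam release-present share is 0.29·0.06 = 0.017400.
Hence the posterior is 0.017400/0.045600 ≈ 0.3816.
Ruling out heavy upstream rainfall raises the posterior on dam release — the flip side of explaining away.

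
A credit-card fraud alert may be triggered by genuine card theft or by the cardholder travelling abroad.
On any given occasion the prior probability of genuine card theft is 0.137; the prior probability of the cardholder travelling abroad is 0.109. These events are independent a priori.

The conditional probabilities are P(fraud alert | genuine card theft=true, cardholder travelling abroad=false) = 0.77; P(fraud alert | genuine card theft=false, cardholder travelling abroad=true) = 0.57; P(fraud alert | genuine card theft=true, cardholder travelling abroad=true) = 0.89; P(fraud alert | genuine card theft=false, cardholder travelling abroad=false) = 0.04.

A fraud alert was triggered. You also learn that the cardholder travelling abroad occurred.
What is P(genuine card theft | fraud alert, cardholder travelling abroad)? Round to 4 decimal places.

Numerator (weight on configurations with genuine card theft): 0.89*0.137 = 0.121930
Denominator P(fraud alert | cardholder travelling abroad): 0.57*0.863 + 0.89*0.137 = 0.613840
Posterior = 0.121930 / 0.613840 ≈ 0.1986

P(genuine card theft | fraud alert, cardholder travelling abroad) ≈ 0.1986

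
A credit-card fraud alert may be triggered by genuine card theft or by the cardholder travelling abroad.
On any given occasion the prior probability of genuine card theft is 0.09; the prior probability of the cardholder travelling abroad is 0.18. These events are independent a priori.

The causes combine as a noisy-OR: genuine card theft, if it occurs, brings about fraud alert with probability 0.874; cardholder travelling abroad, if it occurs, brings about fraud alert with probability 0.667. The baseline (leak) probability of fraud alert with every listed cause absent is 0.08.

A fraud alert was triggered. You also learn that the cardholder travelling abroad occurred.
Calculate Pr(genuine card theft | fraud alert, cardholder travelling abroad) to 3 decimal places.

Pr(genuine card theft | fraud alert, cardholder travelling abroad) ≈ 0.121

Under noisy-OR, P(fraud alert | causes) = 1 − (1−0.08)·∏(1−qᵢ) over the active causes.
P(fraud alert | cardholder travelling abroad) = 0.69364·0.91 + 0.961399·0.09 = 0.631212 + 0.086526 = 0.717738
Of this, 0.086526 comes from 0.961399·0.09 (the genuine card theft=true cases).
Hence the posterior is 0.086526/0.717738 ≈ 0.121.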